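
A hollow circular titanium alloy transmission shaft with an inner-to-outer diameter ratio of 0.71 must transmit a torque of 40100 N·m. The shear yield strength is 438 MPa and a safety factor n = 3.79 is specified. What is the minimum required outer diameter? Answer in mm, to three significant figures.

τ_allow = 438/3.79 = 115.6 MPa.
For a hollow shaft τ = 16T/[πd_o³(1−k⁴)] with k = 0.71, so 1−k⁴ = 0.7459.
d_o³ = 16T/[π τ_allow (1−k⁴)] = 16×4.0100×10^7/(π×115.6×0.7459) = 2.369×10^6 mm³.
d_o = 133.3 mm.

d_o = 133 mm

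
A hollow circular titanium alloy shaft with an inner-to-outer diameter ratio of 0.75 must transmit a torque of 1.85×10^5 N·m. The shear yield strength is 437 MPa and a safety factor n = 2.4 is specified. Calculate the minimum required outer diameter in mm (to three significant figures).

τ_allow = 437/2.4 = 182.1 MPa.
For a hollow shaft τ = 16T/[πd_o³(1−k⁴)] with k = 0.75, so 1−k⁴ = 0.6836.
d_o³ = 16T/[π τ_allow (1−k⁴)] = 16×1.8500×10^8/(π×182.1×0.6836) = 7.570×10^6 mm³.
d_o = 196.3 mm.

d_o = 196 mm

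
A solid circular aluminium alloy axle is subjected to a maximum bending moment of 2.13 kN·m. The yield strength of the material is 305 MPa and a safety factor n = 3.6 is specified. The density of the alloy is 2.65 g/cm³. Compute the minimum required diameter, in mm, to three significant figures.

σ_allow = 305/3.6 = 84.72 MPa.
For a solid circular section σ = 32M/(πd³), so d³ = 32M/(π σ_allow) = 32×2130000/(π×84.72) = 256100 mm³.
d = 63.50 mm.

d = 63.5 mm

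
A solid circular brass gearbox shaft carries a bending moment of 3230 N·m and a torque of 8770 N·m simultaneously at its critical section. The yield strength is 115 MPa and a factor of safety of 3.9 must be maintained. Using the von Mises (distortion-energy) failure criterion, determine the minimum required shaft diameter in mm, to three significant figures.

d = 142 mm

σ_allow = σ_y/n = 115/3.9 = 29.49 MPa.
For a solid shaft σ_b = 32M/(πd³) and τ = 16T/(πd³), so the von Mises stress is σ' = (16/πd³)·√(4M²+3T²).
√(4M²+3T²) = √(4×(3.230×10^6)² + 3×(8.770×10^6)²) = 1.651×10^7 N·mm.
d³ = 16×1.651×10^7/(π×29.49) = 2.851×10^6 mm³.
d = 141.8 mm.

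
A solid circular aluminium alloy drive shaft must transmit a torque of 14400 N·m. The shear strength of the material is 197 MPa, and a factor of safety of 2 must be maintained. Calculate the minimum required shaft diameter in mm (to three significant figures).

d = 90.6 mm

Allowable shear stress τ_allow = 197/2 = 98.50 MPa.
For a solid shaft τ = 16T/(πd³), so d³ = 16T/(π τ_allow) = 16×1.4400×10^7/(π×98.50) = 744600 mm³.
d = (744600)^(1/3) = 90.64 mm.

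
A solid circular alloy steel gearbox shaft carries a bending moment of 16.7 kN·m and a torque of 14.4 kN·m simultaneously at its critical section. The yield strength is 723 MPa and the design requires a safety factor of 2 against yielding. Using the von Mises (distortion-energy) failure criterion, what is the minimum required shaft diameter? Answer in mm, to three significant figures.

d = 83.7 mm

σ_allow = σ_y/n = 723/2 = 361.5 MPa.
For a solid shaft σ_b = 32M/(πd³) and τ = 16T/(πd³), so the von Mises stress is σ' = (16/πd³)·√(4M²+3T²).
√(4M²+3T²) = √(4×(1.670×10^7)² + 3×(1.440×10^7)²) = 4.169×10^7 N·mm.
d³ = 16×4.169×10^7/(π×361.5) = 587300 mm³.
d = 83.74 mm.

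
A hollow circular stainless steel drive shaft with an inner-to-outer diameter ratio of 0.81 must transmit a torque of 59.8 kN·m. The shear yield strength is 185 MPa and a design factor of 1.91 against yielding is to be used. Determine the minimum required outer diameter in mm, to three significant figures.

τ_allow = 185/1.91 = 96.86 MPa.
For a hollow shaft τ = 16T/[πd_o³(1−k⁴)] with k = 0.81, so 1−k⁴ = 0.5695.
d_o³ = 16T/[π τ_allow (1−k⁴)] = 16×5.9800×10^7/(π×96.86×0.5695) = 5.521×10^6 mm³.
d_o = 176.7 mm.

d_o = 177 mm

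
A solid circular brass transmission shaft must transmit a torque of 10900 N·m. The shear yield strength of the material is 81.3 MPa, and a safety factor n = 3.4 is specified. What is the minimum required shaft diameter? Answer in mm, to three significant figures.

d = 132 mm

Allowable shear stress τ_allow = 81.3/3.4 = 23.91 MPa.
For a solid shaft τ = 16T/(πd³), so d³ = 16T/(π τ_allow) = 16×1.0900×10^7/(π×23.91) = 2.322×10^6 mm³.
d = (2.322×10^6)^(1/3) = 132.4 mm.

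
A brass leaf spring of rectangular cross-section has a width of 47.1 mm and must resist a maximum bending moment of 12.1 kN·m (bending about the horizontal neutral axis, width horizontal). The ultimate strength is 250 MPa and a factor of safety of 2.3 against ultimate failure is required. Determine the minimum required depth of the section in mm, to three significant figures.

h = 119 mm

σ_allow = 250/2.3 = 108.7 MPa.
For a rectangular section σ = 6M/(bh²), so h² = 6M/(b σ_allow) = 6×1.2100×10^7/(47.1×108.7) = 14180 mm².
h = 119.1 mm.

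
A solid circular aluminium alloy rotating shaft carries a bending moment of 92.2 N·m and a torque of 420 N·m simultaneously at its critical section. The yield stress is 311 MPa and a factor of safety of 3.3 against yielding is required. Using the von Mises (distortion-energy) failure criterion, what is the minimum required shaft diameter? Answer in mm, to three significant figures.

σ_allow = σ_y/n = 311/3.3 = 94.24 MPa.
For a solid shaft σ_b = 32M/(πd³) and τ = 16T/(πd³), so the von Mises stress is σ' = (16/πd³)·√(4M²+3T²).
√(4M²+3T²) = √(4×(92200)² + 3×(420000)²) = 750500 N·mm.
d³ = 16×750500/(π×94.24) = 40560 mm³.
d = 34.36 mm.

d = 34.4 mm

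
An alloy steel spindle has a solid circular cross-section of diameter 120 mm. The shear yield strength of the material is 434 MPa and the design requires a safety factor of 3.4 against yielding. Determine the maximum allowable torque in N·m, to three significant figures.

T_allow = 43300 N·m

τ_allow = 434/3.4 = 127.6 MPa.
For a solid shaft T_allow = τ_allow·πd³/16; πd³/16 = π×120³/16 = 339300 mm³.
T_allow = 127.6×339300 = 4.331×10^7 N·mm = 43310 N·m.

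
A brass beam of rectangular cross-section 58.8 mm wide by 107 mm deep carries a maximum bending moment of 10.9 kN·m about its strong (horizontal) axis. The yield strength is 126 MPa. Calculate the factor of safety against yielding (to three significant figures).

n = 1.30

Section modulus S = bh²/6 = 58.8×107²/6 = 112200 mm³.
σ = M/S = 1.0900×10^7/112200 = 97.15 MPa.
n = 126/97.15 = 1.297.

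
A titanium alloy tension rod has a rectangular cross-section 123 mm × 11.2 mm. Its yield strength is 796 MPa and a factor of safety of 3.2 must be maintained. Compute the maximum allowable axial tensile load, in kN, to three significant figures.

σ_allow = 796/3.2 = 248.8 MPa.
A = 123×11.2 = 1378 mm².
F_allow = σ_allow × A = 248.8×1378 = 342700 N.

F_allow = 343 kN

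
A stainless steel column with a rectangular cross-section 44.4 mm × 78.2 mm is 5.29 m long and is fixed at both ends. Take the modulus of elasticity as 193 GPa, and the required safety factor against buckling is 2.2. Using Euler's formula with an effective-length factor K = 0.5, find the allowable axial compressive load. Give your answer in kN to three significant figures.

Buckling occurs about the weak axis: I_min = h·b³/12 = 78.2×44.4³/12 = 570400 mm⁴ (b = 44.4 mm is the smaller dimension).
Effective length L_e = KL = 0.5×5.29 m = 2645 mm.
Euler critical load P_cr = π²EI/L_e² = π²×193000×570400/2645² = 155300 N.
P_allow = P_cr/n = 155300/2.2 = 70590 N.

P_allow = 70.6 kN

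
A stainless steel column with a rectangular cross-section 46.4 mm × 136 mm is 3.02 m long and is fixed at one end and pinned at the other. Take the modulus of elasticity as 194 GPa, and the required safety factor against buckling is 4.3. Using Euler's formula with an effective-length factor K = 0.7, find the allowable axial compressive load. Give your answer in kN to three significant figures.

Buckling occurs about the weak axis: I_min = h·b³/12 = 136×46.4³/12 = 1.132×10^6 mm⁴ (b = 46.4 mm is the smaller dimension).
Effective length L_e = KL = 0.7×3.02 m = 2114 mm.
Euler critical load P_cr = π²EI/L_e² = π²×194000×1.132×10^6/2114² = 485100 N.
P_allow = P_cr/n = 485100/4.3 = 112800 N.

P_allow = 113 kN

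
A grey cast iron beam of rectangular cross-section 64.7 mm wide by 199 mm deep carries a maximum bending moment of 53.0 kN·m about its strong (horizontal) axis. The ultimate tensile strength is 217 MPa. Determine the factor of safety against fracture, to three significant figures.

n = 1.75

Section modulus S = bh²/6 = 64.7×199²/6 = 427000 mm³.
σ = M/S = 5.3000×10^7/427000 = 124.1 MPa.
n = 217/124.1 = 1.748.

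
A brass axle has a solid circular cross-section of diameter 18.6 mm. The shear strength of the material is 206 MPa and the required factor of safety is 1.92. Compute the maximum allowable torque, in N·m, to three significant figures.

τ_allow = 206/1.92 = 107.3 MPa.
For a solid shaft T_allow = τ_allow·πd³/16; πd³/16 = π×18.6³/16 = 1263 mm³.
T_allow = 107.3×1263 = 135600 N·mm = 135.6 N·m.

T_allow = 136 N·m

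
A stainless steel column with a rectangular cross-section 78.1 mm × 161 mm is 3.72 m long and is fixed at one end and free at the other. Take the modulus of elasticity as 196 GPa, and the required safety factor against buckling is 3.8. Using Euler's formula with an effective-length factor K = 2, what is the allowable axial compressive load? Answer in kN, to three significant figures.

Buckling occurs about the weak axis: I_min = h·b³/12 = 161×78.1³/12 = 6.391×10^6 mm⁴ (b = 78.1 mm is the smaller dimension).
Effective length L_e = KL = 2×3.72 m = 7440 mm.
Euler critical load P_cr = π²EI/L_e² = π²×196000×6.391×10^6/7440² = 223400 N.
P_allow = P_cr/n = 223400/3.8 = 58780 N.

P_allow = 58.8 kN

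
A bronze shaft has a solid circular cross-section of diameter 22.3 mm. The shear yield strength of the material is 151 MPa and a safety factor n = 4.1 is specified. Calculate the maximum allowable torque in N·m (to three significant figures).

τ_allow = 151/4.1 = 36.83 MPa.
For a solid shaft T_allow = τ_allow·πd³/16; πd³/16 = π×22.3³/16 = 2177 mm³.
T_allow = 36.83×2177 = 80190 N·mm = 80.19 N·m.

T_allow = 80.2 N·m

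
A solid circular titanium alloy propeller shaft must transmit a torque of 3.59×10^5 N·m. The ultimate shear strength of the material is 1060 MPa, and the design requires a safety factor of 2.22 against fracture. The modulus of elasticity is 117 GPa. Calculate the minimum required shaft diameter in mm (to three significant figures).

Allowable shear stress τ_allow = 1060/2.22 = 477.5 MPa.
For a solid shaft τ = 16T/(πd³), so d³ = 16T/(π τ_allow) = 16×3.5900×10^8/(π×477.5) = 3.829×10^6 mm³.
d = (3.829×10^6)^(1/3) = 156.4 mm.

d = 156 mm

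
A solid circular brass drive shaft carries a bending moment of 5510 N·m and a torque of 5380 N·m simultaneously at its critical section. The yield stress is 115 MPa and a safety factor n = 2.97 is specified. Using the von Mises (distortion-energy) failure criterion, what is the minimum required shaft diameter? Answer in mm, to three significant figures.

σ_allow = σ_y/n = 115/2.97 = 38.72 MPa.
For a solid shaft σ_b = 32M/(πd³) and τ = 16T/(πd³), so the von Mises stress is σ' = (16/πd³)·√(4M²+3T²).
√(4M²+3T²) = √(4×(5.510×10^6)² + 3×(5.380×10^6)²) = 1.443×10^7 N·mm.
d³ = 16×1.443×10^7/(π×38.72) = 1.898×10^6 mm³.
d = 123.8 mm.

d = 124 mm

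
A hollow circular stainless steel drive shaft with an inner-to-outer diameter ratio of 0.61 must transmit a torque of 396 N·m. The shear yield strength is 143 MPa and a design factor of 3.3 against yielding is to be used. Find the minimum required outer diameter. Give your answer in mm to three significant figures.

d_o = 37.8 mm

τ_allow = 143/3.3 = 43.33 MPa.
For a hollow shaft τ = 16T/[πd_o³(1−k⁴)] with k = 0.61, so 1−k⁴ = 0.8615.
d_o³ = 16T/[π τ_allow (1−k⁴)] = 16×396000/(π×43.33×0.8615) = 54020 mm³.
d_o = 37.80 mm.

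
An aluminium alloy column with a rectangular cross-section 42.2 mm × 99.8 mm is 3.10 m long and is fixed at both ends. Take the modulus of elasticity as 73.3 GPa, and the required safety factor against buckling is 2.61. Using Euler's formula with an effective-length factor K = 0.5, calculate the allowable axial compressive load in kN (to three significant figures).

P_allow = 72.1 kN

Buckling occurs about the weak axis: I_min = h·b³/12 = 99.8×42.2³/12 = 625000 mm⁴ (b = 42.2 mm is the smaller dimension).
Effective length L_e = KL = 0.5×3.10 m = 1550 mm.
Euler critical load P_cr = π²EI/L_e² = π²×73300×625000/1550² = 188200 N.
P_allow = P_cr/n = 188200/2.61 = 72110 N.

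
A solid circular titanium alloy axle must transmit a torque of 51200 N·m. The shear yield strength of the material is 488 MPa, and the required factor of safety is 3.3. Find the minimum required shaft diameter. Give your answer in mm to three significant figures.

Allowable shear stress τ_allow = 488/3.3 = 147.9 MPa.
For a solid shaft τ = 16T/(πd³), so d³ = 16T/(π τ_allow) = 16×5.1200×10^7/(π×147.9) = 1.763×10^6 mm³.
d = (1.763×10^6)^(1/3) = 120.8 mm.

d = 121 mm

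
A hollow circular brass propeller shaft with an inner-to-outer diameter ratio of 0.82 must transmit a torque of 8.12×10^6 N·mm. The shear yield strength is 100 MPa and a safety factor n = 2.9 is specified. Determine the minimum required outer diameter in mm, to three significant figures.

d_o = 130 mm

τ_allow = 100/2.9 = 34.48 MPa.
For a hollow shaft τ = 16T/[πd_o³(1−k⁴)] with k = 0.82, so 1−k⁴ = 0.5479.
d_o³ = 16T/[π τ_allow (1−k⁴)] = 16×8120000/(π×34.48×0.5479) = 2.189×10^6 mm³.
d_o = 129.8 mm.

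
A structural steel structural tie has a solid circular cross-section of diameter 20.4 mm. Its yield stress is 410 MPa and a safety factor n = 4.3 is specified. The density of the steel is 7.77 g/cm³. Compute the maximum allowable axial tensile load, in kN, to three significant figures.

σ_allow = 410/4.3 = 95.35 MPa.
A = πd²/4 = π×20.4²/4 = 326.9 mm².
F_allow = σ_allow × A = 95.35×326.9 = 31160 N.

F_allow = 31.2 kN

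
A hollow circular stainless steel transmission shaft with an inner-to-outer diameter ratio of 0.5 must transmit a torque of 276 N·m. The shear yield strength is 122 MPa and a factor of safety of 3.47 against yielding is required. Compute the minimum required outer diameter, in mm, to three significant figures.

d_o = 34.9 mm

τ_allow = 122/3.47 = 35.16 MPa.
For a hollow shaft τ = 16T/[πd_o³(1−k⁴)] with k = 0.5, so 1−k⁴ = 0.9375.
d_o³ = 16T/[π τ_allow (1−k⁴)] = 16×276000/(π×35.16×0.9375) = 42650 mm³.
d_o = 34.94 mm.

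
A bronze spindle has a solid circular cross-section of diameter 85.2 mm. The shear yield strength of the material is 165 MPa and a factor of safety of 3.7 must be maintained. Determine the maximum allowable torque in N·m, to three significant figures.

T_allow = 5420 N·m

τ_allow = 165/3.7 = 44.59 MPa.
For a solid shaft T_allow = τ_allow·πd³/16; πd³/16 = π×85.2³/16 = 121400 mm³.
T_allow = 44.59×121400 = 5.415×10^6 N·mm = 5415 N·m.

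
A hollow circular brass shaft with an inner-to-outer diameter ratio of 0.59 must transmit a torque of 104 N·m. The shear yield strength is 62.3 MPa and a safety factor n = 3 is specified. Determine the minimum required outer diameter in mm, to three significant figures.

d_o = 30.7 mm

τ_allow = 62.3/3 = 20.77 MPa.
For a hollow shaft τ = 16T/[πd_o³(1−k⁴)] with k = 0.59, so 1−k⁴ = 0.8788.
d_o³ = 16T/[π τ_allow (1−k⁴)] = 16×104000/(π×20.77×0.8788) = 29020 mm³.
d_o = 30.73 mm.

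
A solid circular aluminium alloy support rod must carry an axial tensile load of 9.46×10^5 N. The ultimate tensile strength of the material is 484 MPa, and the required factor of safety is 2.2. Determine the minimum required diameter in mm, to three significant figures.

Allowable stress σ_allow = 484/2.2 = 220.0 MPa.
Required area A = F/σ_allow = 946000/220.0 = 4300 mm².
A = πd²/4 → d = √(4A/π) = 73.99 mm.

d = 74.0 mm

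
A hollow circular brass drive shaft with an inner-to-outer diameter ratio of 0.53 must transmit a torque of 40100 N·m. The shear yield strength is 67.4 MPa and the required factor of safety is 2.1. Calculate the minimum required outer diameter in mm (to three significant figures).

τ_allow = 67.4/2.1 = 32.10 MPa.
For a hollow shaft τ = 16T/[πd_o³(1−k⁴)] with k = 0.53, so 1−k⁴ = 0.9211.
d_o³ = 16T/[π τ_allow (1−k⁴)] = 16×4.0100×10^7/(π×32.10×0.9211) = 6.908×10^6 mm³.
d_o = 190.5 mm.

d_o = 190 mm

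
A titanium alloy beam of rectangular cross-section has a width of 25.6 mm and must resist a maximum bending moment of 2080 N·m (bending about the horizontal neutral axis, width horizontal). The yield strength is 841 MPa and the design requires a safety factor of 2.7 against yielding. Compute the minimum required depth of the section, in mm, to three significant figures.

σ_allow = 841/2.7 = 311.5 MPa.
For a rectangular section σ = 6M/(bh²), so h² = 6M/(b σ_allow) = 6×2080000/(25.6×311.5) = 1565 mm².
h = 39.56 mm.

h = 39.6 mm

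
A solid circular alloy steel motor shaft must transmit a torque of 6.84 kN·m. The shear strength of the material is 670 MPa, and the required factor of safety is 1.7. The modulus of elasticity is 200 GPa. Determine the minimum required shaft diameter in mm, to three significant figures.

Allowable shear stress τ_allow = 670/1.7 = 394.1 MPa.
For a solid shaft τ = 16T/(πd³), so d³ = 16T/(π τ_allow) = 16×6840000/(π×394.1) = 88390 mm³.
d = (88390)^(1/3) = 44.55 mm.

d = 44.5 mm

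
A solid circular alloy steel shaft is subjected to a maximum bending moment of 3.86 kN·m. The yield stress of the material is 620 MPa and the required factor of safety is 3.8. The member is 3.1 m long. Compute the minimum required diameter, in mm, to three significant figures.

σ_allow = 620/3.8 = 163.2 MPa.
For a solid circular section σ = 32M/(πd³), so d³ = 32M/(π σ_allow) = 32×3860000/(π×163.2) = 241000 mm³.
d = 62.23 mm.

d = 62.2 mm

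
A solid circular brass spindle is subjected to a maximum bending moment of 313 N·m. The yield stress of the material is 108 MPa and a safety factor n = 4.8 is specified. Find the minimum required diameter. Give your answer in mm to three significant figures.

σ_allow = 108/4.8 = 22.50 MPa.
For a solid circular section σ = 32M/(πd³), so d³ = 32M/(π σ_allow) = 32×313000/(π×22.50) = 141700 mm³.
d = 52.13 mm.

d = 52.1 mm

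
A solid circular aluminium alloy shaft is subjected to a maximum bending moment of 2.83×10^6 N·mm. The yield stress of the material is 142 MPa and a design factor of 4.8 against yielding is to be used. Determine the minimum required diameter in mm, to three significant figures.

d = 99.1 mm

σ_allow = 142/4.8 = 29.58 MPa.
For a solid circular section σ = 32M/(πd³), so d³ = 32M/(π σ_allow) = 32×2830000/(π×29.58) = 974400 mm³.
d = 99.14 mm.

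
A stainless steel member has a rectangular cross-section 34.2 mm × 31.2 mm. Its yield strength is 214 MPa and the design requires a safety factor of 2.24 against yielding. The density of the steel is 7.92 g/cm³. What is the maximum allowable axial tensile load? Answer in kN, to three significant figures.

F_allow = 102 kN

σ_allow = 214/2.24 = 95.54 MPa.
A = 34.2×31.2 = 1067 mm².
F_allow = σ_allow × A = 95.54×1067 = 101900 N.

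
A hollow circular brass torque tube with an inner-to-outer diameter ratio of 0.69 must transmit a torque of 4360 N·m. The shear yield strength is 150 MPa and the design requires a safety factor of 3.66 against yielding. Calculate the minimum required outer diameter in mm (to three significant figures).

τ_allow = 150/3.66 = 40.98 MPa.
For a hollow shaft τ = 16T/[πd_o³(1−k⁴)] with k = 0.69, so 1−k⁴ = 0.7733.
d_o³ = 16T/[π τ_allow (1−k⁴)] = 16×4360000/(π×40.98×0.7733) = 700600 mm³.
d_o = 88.82 mm.

d_o = 88.8 mm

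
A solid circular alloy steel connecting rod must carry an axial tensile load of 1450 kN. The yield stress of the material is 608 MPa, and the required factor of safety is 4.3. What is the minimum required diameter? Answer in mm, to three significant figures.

d = 114 mm

Allowable stress σ_allow = 608/4.3 = 141.4 MPa.
Required area A = F/σ_allow = 1450000/141.4 = 10250 mm².
A = πd²/4 → d = √(4A/π) = 114.3 mm.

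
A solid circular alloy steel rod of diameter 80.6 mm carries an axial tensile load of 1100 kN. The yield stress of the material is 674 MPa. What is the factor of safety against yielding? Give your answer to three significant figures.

n = 3.13

A = πd²/4 = 5102 mm².
σ = F/A = 1100000/5102 = 215.6 MPa.
n = 674/215.6 = 3.126.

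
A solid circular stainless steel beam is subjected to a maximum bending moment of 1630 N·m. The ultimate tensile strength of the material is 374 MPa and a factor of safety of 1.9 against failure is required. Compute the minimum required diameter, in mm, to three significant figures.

σ_allow = 374/1.9 = 196.8 MPa.
For a solid circular section σ = 32M/(πd³), so d³ = 32M/(π σ_allow) = 32×1630000/(π×196.8) = 84350 mm³.
d = 43.86 mm.

d = 43.9 mm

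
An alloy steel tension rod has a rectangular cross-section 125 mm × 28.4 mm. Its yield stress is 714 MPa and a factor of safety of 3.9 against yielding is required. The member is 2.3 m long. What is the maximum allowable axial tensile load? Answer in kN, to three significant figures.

F_allow = 650 kN

σ_allow = 714/3.9 = 183.1 MPa.
A = 125×28.4 = 3550 mm².
F_allow = σ_allow × A = 183.1×3550 = 649900 N.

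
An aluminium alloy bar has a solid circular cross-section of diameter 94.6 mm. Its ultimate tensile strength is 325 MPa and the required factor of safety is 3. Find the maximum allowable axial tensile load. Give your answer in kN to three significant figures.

σ_allow = 325/3 = 108.3 MPa.
A = πd²/4 = π×94.6²/4 = 7029 mm².
F_allow = σ_allow × A = 108.3×7029 = 761400 N.

F_allow = 761 kN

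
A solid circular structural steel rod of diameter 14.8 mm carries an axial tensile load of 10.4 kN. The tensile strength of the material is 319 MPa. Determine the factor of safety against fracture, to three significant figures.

n = 5.28

A = πd²/4 = 172.0 mm².
σ = F/A = 10400/172.0 = 60.45 MPa.
n = 319/60.45 = 5.277.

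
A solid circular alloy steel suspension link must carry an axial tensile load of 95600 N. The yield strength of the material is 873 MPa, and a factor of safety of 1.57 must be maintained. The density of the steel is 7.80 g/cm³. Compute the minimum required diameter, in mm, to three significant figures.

Allowable stress σ_allow = 873/1.57 = 556.1 MPa.
Required area A = F/σ_allow = 95600/556.1 = 171.9 mm².
A = πd²/4 → d = √(4A/π) = 14.80 mm.

d = 14.8 mm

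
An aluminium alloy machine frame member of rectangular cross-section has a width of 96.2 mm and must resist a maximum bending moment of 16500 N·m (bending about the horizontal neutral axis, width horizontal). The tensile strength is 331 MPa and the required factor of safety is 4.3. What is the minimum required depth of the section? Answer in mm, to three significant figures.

h = 116 mm

σ_allow = 331/4.3 = 76.98 MPa.
For a rectangular section σ = 6M/(bh²), so h² = 6M/(b σ_allow) = 6×1.6500×10^7/(96.2×76.98) = 13370 mm².
h = 115.6 mm.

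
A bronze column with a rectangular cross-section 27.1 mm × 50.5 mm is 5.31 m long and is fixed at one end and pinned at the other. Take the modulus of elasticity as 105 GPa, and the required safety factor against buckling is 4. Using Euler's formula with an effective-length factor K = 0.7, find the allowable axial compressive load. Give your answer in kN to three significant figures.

P_allow = 1.57 kN

Buckling occurs about the weak axis: I_min = h·b³/12 = 50.5×27.1³/12 = 83760 mm⁴ (b = 27.1 mm is the smaller dimension).
Effective length L_e = KL = 0.7×5.31 m = 3717 mm.
Euler critical load P_cr = π²EI/L_e² = π²×105000×83760/3717² = 6282 N.
P_allow = P_cr/n = 6282/4 = 1571 N.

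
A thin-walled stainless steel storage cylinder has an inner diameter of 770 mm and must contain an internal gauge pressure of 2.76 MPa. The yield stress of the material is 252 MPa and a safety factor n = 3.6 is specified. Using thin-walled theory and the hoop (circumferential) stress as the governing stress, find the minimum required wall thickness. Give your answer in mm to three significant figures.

σ_allow = 252/3.6 = 70.00 MPa.
Hoop stress σ_h = pD/(2t), so t = pD/(2σ_allow) = 2.76×770/(2×70.00) = 15.18 mm.

t = 15.2 mm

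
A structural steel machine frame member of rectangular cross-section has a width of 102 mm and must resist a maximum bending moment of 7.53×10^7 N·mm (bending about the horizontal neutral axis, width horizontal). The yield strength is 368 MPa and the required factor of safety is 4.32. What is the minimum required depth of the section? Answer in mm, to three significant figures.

σ_allow = 368/4.32 = 85.19 MPa.
For a rectangular section σ = 6M/(bh²), so h² = 6M/(b σ_allow) = 6×7.5300×10^7/(102×85.19) = 52000 mm².
h = 228.0 mm.

h = 228 mm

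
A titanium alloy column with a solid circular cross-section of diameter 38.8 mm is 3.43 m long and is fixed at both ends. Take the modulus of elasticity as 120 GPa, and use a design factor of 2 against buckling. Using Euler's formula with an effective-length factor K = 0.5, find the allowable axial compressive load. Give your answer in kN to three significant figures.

P_allow = 22.4 kN

I = πd⁴/64 = π×38.8⁴/64 = 111200 mm⁴.
Effective length L_e = KL = 0.5×3.43 m = 1715 mm.
Euler critical load P_cr = π²EI/L_e² = π²×120000×111200/1715² = 44800 N.
P_allow = P_cr/n = 44800/2 = 22400 N.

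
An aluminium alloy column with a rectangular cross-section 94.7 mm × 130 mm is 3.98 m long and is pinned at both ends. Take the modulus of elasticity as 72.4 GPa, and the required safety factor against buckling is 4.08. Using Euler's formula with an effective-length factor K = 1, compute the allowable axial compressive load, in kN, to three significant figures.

P_allow = 102 kN

Buckling occurs about the weak axis: I_min = h·b³/12 = 130×94.7³/12 = 9.201×10^6 mm⁴ (b = 94.7 mm is the smaller dimension).
Effective length L_e = KL = 1×3.98 m = 3980 mm.
Euler critical load P_cr = π²EI/L_e² = π²×72400×9.201×10^6/3980² = 415000 N.
P_allow = P_cr/n = 415000/4.08 = 101700 N.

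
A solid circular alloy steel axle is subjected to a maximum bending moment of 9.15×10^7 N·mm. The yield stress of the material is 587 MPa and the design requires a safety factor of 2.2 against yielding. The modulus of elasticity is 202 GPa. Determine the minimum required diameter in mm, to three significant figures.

σ_allow = 587/2.2 = 266.8 MPa.
For a solid circular section σ = 32M/(πd³), so d³ = 32M/(π σ_allow) = 32×9.1500×10^7/(π×266.8) = 3.493×10^6 mm³.
d = 151.7 mm.

d = 152 mm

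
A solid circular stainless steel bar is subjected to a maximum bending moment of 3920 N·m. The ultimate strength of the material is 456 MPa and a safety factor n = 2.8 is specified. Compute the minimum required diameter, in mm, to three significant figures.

σ_allow = 456/2.8 = 162.9 MPa.
For a solid circular section σ = 32M/(πd³), so d³ = 32M/(π σ_allow) = 32×3920000/(π×162.9) = 245200 mm³.
d = 62.59 mm.

d = 62.6 mm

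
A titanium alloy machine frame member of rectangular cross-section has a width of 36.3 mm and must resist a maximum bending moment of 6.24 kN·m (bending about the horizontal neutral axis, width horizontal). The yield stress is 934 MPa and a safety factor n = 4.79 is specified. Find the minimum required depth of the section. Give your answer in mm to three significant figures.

h = 72.7 mm

σ_allow = 934/4.79 = 195.0 MPa.
For a rectangular section σ = 6M/(bh²), so h² = 6M/(b σ_allow) = 6×6240000/(36.3×195.0) = 5290 mm².
h = 72.73 mm.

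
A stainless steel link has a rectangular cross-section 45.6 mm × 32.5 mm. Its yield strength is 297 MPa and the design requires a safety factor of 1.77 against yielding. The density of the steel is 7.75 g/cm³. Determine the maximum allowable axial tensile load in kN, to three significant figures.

F_allow = 249 kN

σ_allow = 297/1.77 = 167.8 MPa.
A = 45.6×32.5 = 1482 mm².
F_allow = σ_allow × A = 167.8×1482 = 248700 N.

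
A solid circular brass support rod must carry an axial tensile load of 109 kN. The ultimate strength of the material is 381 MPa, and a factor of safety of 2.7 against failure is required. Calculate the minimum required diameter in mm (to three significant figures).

Allowable stress σ_allow = 381/2.7 = 141.1 MPa.
Required area A = F/σ_allow = 109000/141.1 = 772.4 mm².
A = πd²/4 → d = √(4A/π) = 31.36 mm.

d = 31.4 mm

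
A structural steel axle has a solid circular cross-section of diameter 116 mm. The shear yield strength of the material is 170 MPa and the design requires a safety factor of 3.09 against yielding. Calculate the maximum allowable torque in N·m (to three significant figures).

T_allow = 16900 N·m

τ_allow = 170/3.09 = 55.02 MPa.
For a solid shaft T_allow = τ_allow·πd³/16; πd³/16 = π×116³/16 = 306500 mm³.
T_allow = 55.02×306500 = 1.686×10^7 N·mm = 16860 N·m.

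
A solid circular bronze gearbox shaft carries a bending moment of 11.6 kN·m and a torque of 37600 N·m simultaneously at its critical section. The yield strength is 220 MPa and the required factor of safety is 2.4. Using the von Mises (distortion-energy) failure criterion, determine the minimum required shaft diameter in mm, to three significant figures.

d = 157 mm

σ_allow = σ_y/n = 220/2.4 = 91.67 MPa.
For a solid shaft σ_b = 32M/(πd³) and τ = 16T/(πd³), so the von Mises stress is σ' = (16/πd³)·√(4M²+3T²).
√(4M²+3T²) = √(4×(1.160×10^7)² + 3×(3.760×10^7)²) = 6.913×10^7 N·mm.
d³ = 16×6.913×10^7/(π×91.67) = 3.841×10^6 mm³.
d = 156.6 mm.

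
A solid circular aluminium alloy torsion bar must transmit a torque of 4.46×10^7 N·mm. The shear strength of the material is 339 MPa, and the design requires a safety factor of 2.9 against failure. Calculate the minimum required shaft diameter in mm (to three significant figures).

d = 125 mm

Allowable shear stress τ_allow = 339/2.9 = 116.9 MPa.
For a solid shaft τ = 16T/(πd³), so d³ = 16T/(π τ_allow) = 16×4.4600×10^7/(π×116.9) = 1.943×10^6 mm³.
d = (1.943×10^6)^(1/3) = 124.8 mm.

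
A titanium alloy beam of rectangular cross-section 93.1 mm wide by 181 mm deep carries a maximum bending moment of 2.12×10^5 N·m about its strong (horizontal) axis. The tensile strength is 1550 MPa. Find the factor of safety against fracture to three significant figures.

Section modulus S = bh²/6 = 93.1×181²/6 = 508300 mm³.
σ = M/S = 2.1200×10^8/508300 = 417.0 MPa.
n = 1550/417.0 = 3.717.

n = 3.72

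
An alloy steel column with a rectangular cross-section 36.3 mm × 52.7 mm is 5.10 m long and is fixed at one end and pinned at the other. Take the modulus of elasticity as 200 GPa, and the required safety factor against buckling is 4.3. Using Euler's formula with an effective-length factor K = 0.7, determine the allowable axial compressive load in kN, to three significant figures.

Buckling occurs about the weak axis: I_min = h·b³/12 = 52.7×36.3³/12 = 210100 mm⁴ (b = 36.3 mm is the smaller dimension).
Effective length L_e = KL = 0.7×5.10 m = 3570 mm.
Euler critical load P_cr = π²EI/L_e² = π²×200000×210100/3570² = 32530 N.
P_allow = P_cr/n = 32530/4.3 = 7566 N.

P_allow = 7.57 kN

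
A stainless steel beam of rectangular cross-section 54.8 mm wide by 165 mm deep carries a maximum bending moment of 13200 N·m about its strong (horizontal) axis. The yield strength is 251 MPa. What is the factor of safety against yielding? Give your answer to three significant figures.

Section modulus S = bh²/6 = 54.8×165²/6 = 248700 mm³.
σ = M/S = 1.3200×10^7/248700 = 53.09 MPa.
n = 251/53.09 = 4.728.

n = 4.73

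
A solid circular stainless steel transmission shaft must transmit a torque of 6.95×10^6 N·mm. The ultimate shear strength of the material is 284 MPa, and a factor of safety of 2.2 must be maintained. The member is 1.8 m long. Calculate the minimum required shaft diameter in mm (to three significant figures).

d = 65.0 mm

Allowable shear stress τ_allow = 284/2.2 = 129.1 MPa.
For a solid shaft τ = 16T/(πd³), so d³ = 16T/(π τ_allow) = 16×6950000/(π×129.1) = 274200 mm³.
d = (274200)^(1/3) = 64.97 mm.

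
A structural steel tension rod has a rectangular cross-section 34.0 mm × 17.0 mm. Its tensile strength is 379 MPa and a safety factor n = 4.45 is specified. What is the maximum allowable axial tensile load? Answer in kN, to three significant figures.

σ_allow = 379/4.45 = 85.17 MPa.
A = 34.0×17.0 = 578.0 mm².
F_allow = σ_allow × A = 85.17×578.0 = 49230 N.

F_allow = 49.2 kN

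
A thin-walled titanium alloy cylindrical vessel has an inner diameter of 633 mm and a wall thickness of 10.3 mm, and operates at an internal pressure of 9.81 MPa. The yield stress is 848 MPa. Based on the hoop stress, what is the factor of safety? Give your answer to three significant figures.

σ_h = pD/(2t) = 9.81×633/(2×10.3) = 301.4 MPa.
n = 848/301.4 = 2.813.

n = 2.81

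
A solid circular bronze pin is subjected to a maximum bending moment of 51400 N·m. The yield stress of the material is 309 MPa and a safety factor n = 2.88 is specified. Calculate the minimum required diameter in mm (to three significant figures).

σ_allow = 309/2.88 = 107.3 MPa.
For a solid circular section σ = 32M/(πd³), so d³ = 32M/(π σ_allow) = 32×5.1400×10^7/(π×107.3) = 4.880×10^6 mm³.
d = 169.6 mm.

d = 170 mm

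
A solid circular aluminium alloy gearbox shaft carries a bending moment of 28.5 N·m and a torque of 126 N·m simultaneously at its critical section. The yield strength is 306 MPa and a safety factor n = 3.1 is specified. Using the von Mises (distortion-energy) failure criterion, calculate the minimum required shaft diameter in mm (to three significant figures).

d = 22.7 mm

σ_allow = σ_y/n = 306/3.1 = 98.71 MPa.
For a solid shaft σ_b = 32M/(πd³) and τ = 16T/(πd³), so the von Mises stress is σ' = (16/πd³)·√(4M²+3T²).
√(4M²+3T²) = √(4×(28500)² + 3×(126000)²) = 225600 N·mm.
d³ = 16×225600/(π×98.71) = 11640 mm³.
d = 22.66 mm.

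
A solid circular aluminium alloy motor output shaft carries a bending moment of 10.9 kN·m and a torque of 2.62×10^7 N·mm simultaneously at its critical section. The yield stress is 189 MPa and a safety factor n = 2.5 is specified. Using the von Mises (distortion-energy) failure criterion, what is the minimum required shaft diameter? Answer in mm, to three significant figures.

d = 150 mm

σ_allow = σ_y/n = 189/2.5 = 75.60 MPa.
For a solid shaft σ_b = 32M/(πd³) and τ = 16T/(πd³), so the von Mises stress is σ' = (16/πd³)·√(4M²+3T²).
√(4M²+3T²) = √(4×(1.090×10^7)² + 3×(2.620×10^7)²) = 5.034×10^7 N·mm.
d³ = 16×5.034×10^7/(π×75.60) = 3.392×10^6 mm³.
d = 150.2 mm.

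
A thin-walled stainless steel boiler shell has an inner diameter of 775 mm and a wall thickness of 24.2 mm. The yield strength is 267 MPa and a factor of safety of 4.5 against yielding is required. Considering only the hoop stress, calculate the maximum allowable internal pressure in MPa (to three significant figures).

p_allow = 3.71 MPa

σ_allow = 267/4.5 = 59.33 MPa.
σ_h = pD/(2t) → p_allow = 2σ_allow t/D = 2×59.33×24.2/775 = 3.705 MPa.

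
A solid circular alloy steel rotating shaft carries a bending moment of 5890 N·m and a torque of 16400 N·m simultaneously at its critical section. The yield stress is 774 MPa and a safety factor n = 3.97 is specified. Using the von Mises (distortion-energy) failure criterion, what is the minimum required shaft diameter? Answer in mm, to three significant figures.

σ_allow = σ_y/n = 774/3.97 = 195.0 MPa.
For a solid shaft σ_b = 32M/(πd³) and τ = 16T/(πd³), so the von Mises stress is σ' = (16/πd³)·√(4M²+3T²).
√(4M²+3T²) = √(4×(5.890×10^6)² + 3×(1.640×10^7)²) = 3.075×10^7 N·mm.
d³ = 16×3.075×10^7/(π×195.0) = 803300 mm³.
d = 92.96 mm.

d = 93.0 mm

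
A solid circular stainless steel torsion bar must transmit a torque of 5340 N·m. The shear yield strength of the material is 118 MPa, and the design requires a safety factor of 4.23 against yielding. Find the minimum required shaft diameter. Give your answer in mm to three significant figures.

Allowable shear stress τ_allow = 118/4.23 = 27.90 MPa.
For a solid shaft τ = 16T/(πd³), so d³ = 16T/(π τ_allow) = 16×5340000/(π×27.90) = 974900 mm³.
d = (974900)^(1/3) = 99.16 mm.

d = 99.2 mm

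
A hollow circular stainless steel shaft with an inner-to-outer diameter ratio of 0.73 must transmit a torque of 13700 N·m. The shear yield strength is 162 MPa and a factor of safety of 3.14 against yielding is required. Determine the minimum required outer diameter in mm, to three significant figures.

τ_allow = 162/3.14 = 51.59 MPa.
For a hollow shaft τ = 16T/[πd_o³(1−k⁴)] with k = 0.73, so 1−k⁴ = 0.7160.
d_o³ = 16T/[π τ_allow (1−k⁴)] = 16×1.3700×10^7/(π×51.59×0.7160) = 1.889×10^6 mm³.
d_o = 123.6 mm.

d_o = 124 mm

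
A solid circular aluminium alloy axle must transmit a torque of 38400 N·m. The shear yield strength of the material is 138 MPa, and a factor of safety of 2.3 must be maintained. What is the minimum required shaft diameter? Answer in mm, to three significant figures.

d = 148 mm

Allowable shear stress τ_allow = 138/2.3 = 60.00 MPa.
For a solid shaft τ = 16T/(πd³), so d³ = 16T/(π τ_allow) = 16×3.8400×10^7/(π×60.00) = 3.259×10^6 mm³.
d = (3.259×10^6)^(1/3) = 148.3 mm.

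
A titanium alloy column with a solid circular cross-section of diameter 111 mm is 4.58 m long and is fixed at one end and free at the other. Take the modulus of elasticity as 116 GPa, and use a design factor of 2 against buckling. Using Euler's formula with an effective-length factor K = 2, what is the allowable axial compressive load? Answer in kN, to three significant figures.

I = πd⁴/64 = π×111⁴/64 = 7.452×10^6 mm⁴.
Effective length L_e = KL = 2×4.58 m = 9160 mm.
Euler critical load P_cr = π²EI/L_e² = π²×116000×7.452×10^6/9160² = 101700 N.
P_allow = P_cr/n = 101700/2 = 50840 N.

P_allow = 50.8 kN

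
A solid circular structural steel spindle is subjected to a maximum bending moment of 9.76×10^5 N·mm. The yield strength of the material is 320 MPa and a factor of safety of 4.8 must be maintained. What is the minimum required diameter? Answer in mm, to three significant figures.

σ_allow = 320/4.8 = 66.67 MPa.
For a solid circular section σ = 32M/(πd³), so d³ = 32M/(π σ_allow) = 32×976000/(π×66.67) = 149100 mm³.
d = 53.03 mm.

d = 53.0 mm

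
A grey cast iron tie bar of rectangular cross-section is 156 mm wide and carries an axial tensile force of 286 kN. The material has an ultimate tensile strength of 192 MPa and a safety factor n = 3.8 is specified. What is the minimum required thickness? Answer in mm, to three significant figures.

t = 36.3 mm

σ_allow = 192/3.8 = 50.53 MPa.
Required area A = F/σ_allow = 286000/50.53 = 5660 mm².
t = A/w = 5660/156 = 36.28 mm.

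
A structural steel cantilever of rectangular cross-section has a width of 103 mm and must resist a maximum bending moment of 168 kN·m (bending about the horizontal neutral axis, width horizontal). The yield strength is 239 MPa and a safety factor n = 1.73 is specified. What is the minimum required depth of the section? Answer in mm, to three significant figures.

σ_allow = 239/1.73 = 138.2 MPa.
For a rectangular section σ = 6M/(bh²), so h² = 6M/(b σ_allow) = 6×1.6800×10^8/(103×138.2) = 70840 mm².
h = 266.2 mm.

h = 266 mm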